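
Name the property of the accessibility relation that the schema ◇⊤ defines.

This is a form of the D axiom.
Its frame correspondent is seriality — ∀x ∃y Rxy.

seriality: ∀x ∃y Rxy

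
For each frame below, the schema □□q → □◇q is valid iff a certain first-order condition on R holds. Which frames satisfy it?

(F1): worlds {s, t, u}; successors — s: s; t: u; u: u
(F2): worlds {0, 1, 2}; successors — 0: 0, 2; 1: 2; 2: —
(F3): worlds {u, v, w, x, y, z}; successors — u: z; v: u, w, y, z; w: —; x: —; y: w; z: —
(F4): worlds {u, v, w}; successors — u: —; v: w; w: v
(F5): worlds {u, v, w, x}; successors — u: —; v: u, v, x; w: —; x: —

The schema corresponds to a generalized confluence (Geach) condition: ∀x ∀z (xRz → ∃w (xR²w ∧ zRw)).
(F1): condition met.
(F2): fails — 0R2 but no w with 0R²w and 2Rw.
(F3): fails — uRz but no t with uR²t and zRt.
(F4): condition met.
(F5): fails — vRu but no t with vR²t and uRt.

(F1), (F4)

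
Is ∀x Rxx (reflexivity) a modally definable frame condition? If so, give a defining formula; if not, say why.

Yes, by □p → p

Yes: it is reflexivity, defined by the T schema □p → p.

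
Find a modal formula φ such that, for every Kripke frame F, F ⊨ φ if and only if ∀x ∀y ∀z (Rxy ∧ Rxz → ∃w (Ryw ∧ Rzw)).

◇□q → □◇q

The condition is convergence. The .2 schema ◇□q → □◇q defines it.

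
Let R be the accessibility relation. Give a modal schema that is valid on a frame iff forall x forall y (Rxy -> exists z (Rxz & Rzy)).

The condition is density. The C4 schema □□r → □r defines it.

□□r → □r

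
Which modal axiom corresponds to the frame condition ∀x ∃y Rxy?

This is seriality; the standard corresponding axiom is D: □q → ◇q.
Suppose □q→◇q is valid. At any x set V(q)=W. Then □q at x, so ◇q at x, so x has a successor.

□q → ◇q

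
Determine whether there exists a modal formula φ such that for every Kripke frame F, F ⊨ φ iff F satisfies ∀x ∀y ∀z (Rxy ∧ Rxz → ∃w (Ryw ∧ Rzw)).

Definable; ◇□q → □◇q defines it

This is a Sahlqvist condition; the .2 axiom ◇□q → □◇q defines it.
Suppose ◇□q→□◇q is valid. Take Rxy, Rxz and set V(q)={w : Ryw}. Then □q at y so ◇□q at x, so □◇q at x, so ◇q at z, giving w with Rzw and Ryw.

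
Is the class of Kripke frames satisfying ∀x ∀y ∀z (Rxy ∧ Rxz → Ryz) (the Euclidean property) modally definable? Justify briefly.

Yes — defined by ◇q → □◇q

Yes: it is the Euclidean property, defined by the 5 schema ◇q → □◇q.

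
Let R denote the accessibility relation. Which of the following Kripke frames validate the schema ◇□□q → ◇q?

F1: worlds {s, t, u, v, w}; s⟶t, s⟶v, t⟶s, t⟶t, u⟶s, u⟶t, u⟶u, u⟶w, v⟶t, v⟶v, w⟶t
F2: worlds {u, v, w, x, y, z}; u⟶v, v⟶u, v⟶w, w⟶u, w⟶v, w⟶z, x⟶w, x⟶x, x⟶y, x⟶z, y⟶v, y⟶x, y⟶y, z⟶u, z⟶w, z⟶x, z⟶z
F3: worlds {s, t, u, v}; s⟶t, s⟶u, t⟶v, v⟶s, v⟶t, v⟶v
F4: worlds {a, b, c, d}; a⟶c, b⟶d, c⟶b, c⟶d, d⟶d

F1, F2

Frame correspondent (Sahlqvist): ∀x ∀y (xRy → ∃w (yR²w ∧ xRw)) — i.e. a generalized confluence (Geach) condition.
F1: holds.
F2: holds.
F3: fails — sRu but no w with uR²w and sRw.
F4: fails — aRc but no w with cR²w and aRw.
Valid on: F1, F2.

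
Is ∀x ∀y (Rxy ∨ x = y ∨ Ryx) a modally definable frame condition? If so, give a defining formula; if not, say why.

Modal frame validity is preserved under disjoint unions.
Take 3 disjoint single-world reflexive frames: each is trivially connected, but their disjoint union has 3 worlds with no edge between distinct components, so it is not connected.
So the class is not modally definable.

Not modally definable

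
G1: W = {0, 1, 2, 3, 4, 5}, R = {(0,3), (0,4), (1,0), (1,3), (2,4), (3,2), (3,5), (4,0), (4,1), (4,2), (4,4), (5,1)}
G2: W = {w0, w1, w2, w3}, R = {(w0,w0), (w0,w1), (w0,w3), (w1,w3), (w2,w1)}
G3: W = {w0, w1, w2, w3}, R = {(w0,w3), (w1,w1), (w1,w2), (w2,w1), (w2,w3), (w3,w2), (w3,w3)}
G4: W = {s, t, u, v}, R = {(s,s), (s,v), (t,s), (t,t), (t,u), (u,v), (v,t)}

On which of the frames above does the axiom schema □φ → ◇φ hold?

G1, G3, G4

Frame correspondent (Sahlqvist): ∀x ∃y Rxy — i.e. seriality.
G1: ✓.
G2: fails — world w3 has no successor.
G3: ✓.
G4: ✓.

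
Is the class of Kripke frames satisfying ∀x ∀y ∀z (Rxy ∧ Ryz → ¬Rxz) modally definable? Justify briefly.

Not modally definable

Any modally definable frame class is closed under surjective bounded morphisms.
The 5-cycle (worlds 0,1,2,3,4 with 0→1→2→3→4→0) is intransitive. Mapping every world to a single reflexive point • is a surjective bounded morphism; the reflexive point is not intransitive (R••∧R•• but R••).
Hence intransitivity is not modally definable.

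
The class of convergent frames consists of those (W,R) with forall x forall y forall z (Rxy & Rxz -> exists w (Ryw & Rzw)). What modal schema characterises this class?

This is convergence; the standard corresponding axiom is .2: ◇□p → □◇p.
Suppose ◇□p→□◇p is valid. Take Rxy, Rxz and set V(p)={w : Ryw}. Then □p at y so ◇□p at x, so □◇p at x, so ◇p at z, giving w with Rzw and Ryw.

◇□p → □◇p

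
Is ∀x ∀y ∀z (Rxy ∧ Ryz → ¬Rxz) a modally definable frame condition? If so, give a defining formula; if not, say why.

If a class were modally definable it would be closed under surjective bounded morphisms (Goldblatt–Thomason).
The 5-cycle (worlds a,b,c,d,e with a→b→c→d→e→a) is intransitive. Mapping every world to a single reflexive point • is a surjective bounded morphism; the reflexive point is not intransitive (R••∧R•• but R••).
Hence intransitivity is not modally definable.

Not modally definable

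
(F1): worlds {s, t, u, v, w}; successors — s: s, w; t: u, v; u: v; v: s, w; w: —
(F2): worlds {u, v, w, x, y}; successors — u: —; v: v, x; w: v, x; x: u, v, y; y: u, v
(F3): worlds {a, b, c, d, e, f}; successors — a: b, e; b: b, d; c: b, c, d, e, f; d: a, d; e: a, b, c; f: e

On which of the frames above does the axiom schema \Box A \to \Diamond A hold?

(F3)

The schema corresponds to seriality: \forall x \exists y Rxy.
(F1): fails — world w has no successor.
(F2): fails — world u has no successor.
(F3): holds.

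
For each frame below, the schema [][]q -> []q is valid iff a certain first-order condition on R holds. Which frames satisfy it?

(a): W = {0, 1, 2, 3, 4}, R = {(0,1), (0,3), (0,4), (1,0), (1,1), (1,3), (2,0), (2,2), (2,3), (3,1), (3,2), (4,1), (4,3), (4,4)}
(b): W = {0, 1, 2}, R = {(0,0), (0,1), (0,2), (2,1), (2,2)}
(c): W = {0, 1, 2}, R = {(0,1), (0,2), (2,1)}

The schema corresponds to density: forall x forall y (Rxy -> exists z (Rxz & Rzy)).
(a): satisfies the condition.
(b): satisfies the condition.
(c): fails — R21 but no z with R2z and Rz1.
Valid on: (a), (b).

(a), (b)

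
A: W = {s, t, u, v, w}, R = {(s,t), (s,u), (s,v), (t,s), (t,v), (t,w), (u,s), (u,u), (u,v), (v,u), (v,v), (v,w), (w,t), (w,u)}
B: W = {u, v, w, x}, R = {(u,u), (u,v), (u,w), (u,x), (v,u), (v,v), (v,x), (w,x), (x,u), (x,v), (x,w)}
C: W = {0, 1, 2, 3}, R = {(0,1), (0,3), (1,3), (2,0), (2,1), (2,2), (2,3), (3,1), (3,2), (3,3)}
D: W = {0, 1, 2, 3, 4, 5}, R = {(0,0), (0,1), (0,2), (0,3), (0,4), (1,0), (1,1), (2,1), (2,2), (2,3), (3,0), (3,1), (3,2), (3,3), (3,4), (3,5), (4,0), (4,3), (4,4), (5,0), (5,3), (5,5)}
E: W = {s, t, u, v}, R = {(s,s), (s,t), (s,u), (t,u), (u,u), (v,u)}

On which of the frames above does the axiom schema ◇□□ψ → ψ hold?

Frame correspondent (Sahlqvist): ∀x ∀y (xRy → ∃w (yR²w ∧ x = w)) — i.e. a generalized confluence (Geach) condition.
A: fails — sRt but no w* with tR²w* and s=w*.
B: fails — xRw but no t with wR²t and x=t.
C: fails — 0R1 but no w with 1R²w and 0=w.
D: ✓.
E: fails — sRt but no w with tR²w and s=w.

D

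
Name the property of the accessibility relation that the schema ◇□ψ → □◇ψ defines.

Suppose ◇□ψ→□◇ψ is valid. Take Rxy, Rxz and set V(ψ)={w : Ryw}. Then □ψ at y so ◇□ψ at x, so □◇ψ at x, so ◇ψ at z, giving w with Rzw and Ryw.
The converse is a direct semantic check.
Frame condition: ∀x ∀y ∀z (Rxy ∧ Rxz → ∃w (Ryw ∧ Rzw)).

Convergence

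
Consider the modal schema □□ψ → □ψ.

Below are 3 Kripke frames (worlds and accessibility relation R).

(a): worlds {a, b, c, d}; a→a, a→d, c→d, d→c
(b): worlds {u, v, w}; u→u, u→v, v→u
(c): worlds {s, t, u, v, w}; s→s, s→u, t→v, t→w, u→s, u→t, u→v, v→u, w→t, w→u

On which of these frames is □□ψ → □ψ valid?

(b)

Frame correspondent (Sahlqvist): ∀x ∀y (Rxy → ∃z (Rxz ∧ Rzy)) — i.e. density.
(a): fails — Rcd but no z with Rcz and Rzd.
(b): satisfies the condition.
(c): fails — Rtv but no z with Rtz and Rzv.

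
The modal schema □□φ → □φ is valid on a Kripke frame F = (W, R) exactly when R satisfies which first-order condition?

Suppose □□φ→□φ is valid. Take Rxy and set V(φ)={w : xR²w}. Then □□φ at x, so □φ at x, so φ at y, i.e. ∃z(Rxz∧Rzy).

density: ∀x ∀y (Rxy → ∃z (Rxz ∧ Rzy))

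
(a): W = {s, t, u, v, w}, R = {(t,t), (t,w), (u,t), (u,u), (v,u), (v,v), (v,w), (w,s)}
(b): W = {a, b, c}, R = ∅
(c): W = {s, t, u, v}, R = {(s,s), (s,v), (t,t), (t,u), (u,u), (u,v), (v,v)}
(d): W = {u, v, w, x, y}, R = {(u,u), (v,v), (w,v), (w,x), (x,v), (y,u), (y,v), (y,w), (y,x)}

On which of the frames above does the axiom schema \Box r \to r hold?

(c)

This is the axiom for reflexivity; its first-order frame correspondent is \forall x Rxx.
(a): fails — world s does not see itself.
(b): fails — world a does not see itself.
(c): holds.
(d): fails — world w does not see itself.
Valid on: (c).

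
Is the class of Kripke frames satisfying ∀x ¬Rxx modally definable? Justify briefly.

Not modally definable

Any modally definable frame class is closed under surjective bounded morphisms.
The 2-cycle (worlds a,b with a→b→a) is irreflexive, and the map sending every world to a single reflexive point • is a surjective bounded morphism (forth: every edge maps to (•,•); back: every world has a successor). So any modal formula valid on the 2-cycle is also valid on the reflexive point, which is not irreflexive.
So no modal formula (or set of formulas) defines exactly the irreflexive frames.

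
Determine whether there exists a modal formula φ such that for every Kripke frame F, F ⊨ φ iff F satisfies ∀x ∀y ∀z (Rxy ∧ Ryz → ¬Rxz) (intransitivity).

Not modally definable

Modal frame validity is preserved under surjective bounded morphisms.
The 7-cycle (worlds a,b,c,d,e,f,g with a→b→c→d→e→f→g→a) is intransitive. Mapping every world to a single reflexive point • is a surjective bounded morphism; the reflexive point is not intransitive (R••∧R•• but R••).
Hence intransitivity is not modally definable.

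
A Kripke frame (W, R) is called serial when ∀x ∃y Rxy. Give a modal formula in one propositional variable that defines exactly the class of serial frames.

□s → ◇s

A defining formula is □s → ◇s (the D axiom).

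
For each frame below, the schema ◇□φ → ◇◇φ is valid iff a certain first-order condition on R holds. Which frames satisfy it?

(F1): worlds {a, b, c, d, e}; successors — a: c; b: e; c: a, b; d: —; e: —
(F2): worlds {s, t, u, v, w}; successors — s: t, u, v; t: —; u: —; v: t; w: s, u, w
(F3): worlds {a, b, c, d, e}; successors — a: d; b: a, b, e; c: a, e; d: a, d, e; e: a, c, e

(F3)

The schema corresponds to a generalized confluence (Geach) condition: ∀x ∀y (xRy → ∃w (yRw ∧ xR²w)).
(F1): fails — bRe but no w with eRw and bR²w.
(F2): fails — sRt but no w* with tRw* and sR²w*.
(F3): holds.
Valid on: (F3).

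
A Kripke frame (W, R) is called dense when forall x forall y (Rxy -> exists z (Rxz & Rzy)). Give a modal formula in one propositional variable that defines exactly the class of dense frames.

□□s → □s

The condition is density. The C4 schema □□s → □s defines it.
Suppose □□s→□s is valid. Take Rxy and set V(s)={w : xR²w}. Then □□s at x, so □s at x, so s at y, i.e. ∃z(Rxz∧Rzy).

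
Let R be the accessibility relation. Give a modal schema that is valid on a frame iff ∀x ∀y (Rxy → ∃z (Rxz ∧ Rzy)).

This is density; the standard corresponding axiom is C4: □□s → □s.
Suppose □□s→□s is valid. Take Rxy and set V(s)={w : xR²w}. Then □□s at x, so □s at x, so s at y, i.e. ∃z(Rxz∧Rzy).

□□s → □s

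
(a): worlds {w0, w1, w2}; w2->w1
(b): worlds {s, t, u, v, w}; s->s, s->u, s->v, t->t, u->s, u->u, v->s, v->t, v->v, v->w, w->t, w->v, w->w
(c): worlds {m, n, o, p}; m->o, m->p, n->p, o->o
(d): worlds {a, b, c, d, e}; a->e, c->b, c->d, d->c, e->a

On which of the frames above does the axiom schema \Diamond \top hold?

(b)

This is the axiom for seriality; its first-order frame correspondent is \forall x \exists y Rxy.
(a): fails — world w0 has no successor.
(b): condition met.
(c): fails — world p has no successor.
(d): fails — world b has no successor.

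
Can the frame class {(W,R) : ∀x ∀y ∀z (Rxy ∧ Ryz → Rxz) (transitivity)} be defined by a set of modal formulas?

Yes: it is transitivity, defined by the 4 schema □q → □□q.
Suppose □q→□□q is valid. Take Rxy, Ryz and set V(q)={w : Rxw}. Then □q at x, so □□q at x, so □q at y, so q at z, i.e. Rxz.

Definable; □q → □□q defines it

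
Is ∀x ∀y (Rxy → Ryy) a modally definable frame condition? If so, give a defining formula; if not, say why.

Yes — defined by □(□r → r)

The condition is shift-reflexivity. A defining modal formula is □(□r → r).
Suppose □(□r→r) is valid. Take Rxy and set V(r)={w : Ryw}. Then at y, □r holds; since □(□r→r) at x, □r→r at y, so r at y, i.e. Ryy.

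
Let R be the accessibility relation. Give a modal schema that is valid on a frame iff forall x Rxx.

A defining formula is □p → p (the T axiom).
Suppose □p→p is valid. At any x set V(p)={w : Rxw}. Then □p holds at x, so p holds at x, i.e. Rxx.

□p → p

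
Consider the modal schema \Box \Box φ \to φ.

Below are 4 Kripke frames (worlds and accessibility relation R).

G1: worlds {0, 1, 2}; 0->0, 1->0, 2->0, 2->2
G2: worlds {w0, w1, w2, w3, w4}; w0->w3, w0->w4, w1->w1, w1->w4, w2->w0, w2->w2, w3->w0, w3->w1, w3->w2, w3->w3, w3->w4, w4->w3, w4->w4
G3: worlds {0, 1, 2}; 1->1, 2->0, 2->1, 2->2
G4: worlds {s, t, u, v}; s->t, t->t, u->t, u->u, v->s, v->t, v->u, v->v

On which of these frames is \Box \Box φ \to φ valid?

The schema corresponds to a generalized confluence (Geach) condition: \forall x \exists w (x R^2 w \wedge x = w).
G1: fails — at 1 but no w with 1R²w and 1=w.
G2: ✓.
G3: fails — at 0 but no w with 0R²w and 0=w.
G4: fails — at s but no w with sR²w and s=w.

G2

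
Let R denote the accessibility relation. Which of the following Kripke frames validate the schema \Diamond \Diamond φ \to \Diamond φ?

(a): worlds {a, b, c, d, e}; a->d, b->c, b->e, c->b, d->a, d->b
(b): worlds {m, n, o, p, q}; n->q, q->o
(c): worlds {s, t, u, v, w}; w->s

Frame correspondent (Sahlqvist): \forall x \forall y \forall z (Rxy \wedge Ryz \to Rxz) — i.e. transitivity.
(a): fails — Rbc and Rcb but not Rbb.
(b): fails — Rnq and Rqo but not Rno.
(c): condition met.
Valid on: (c).

(c)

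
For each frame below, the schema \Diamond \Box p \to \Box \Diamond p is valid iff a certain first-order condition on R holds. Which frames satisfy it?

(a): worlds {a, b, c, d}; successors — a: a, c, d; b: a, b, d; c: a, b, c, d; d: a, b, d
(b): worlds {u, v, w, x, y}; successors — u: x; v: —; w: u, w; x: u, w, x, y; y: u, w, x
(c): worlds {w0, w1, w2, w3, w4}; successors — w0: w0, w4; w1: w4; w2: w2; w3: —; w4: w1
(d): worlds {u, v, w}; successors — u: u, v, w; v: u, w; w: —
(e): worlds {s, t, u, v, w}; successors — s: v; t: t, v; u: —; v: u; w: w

(a)

This is the axiom for convergence; its first-order frame correspondent is \forall x \forall y \forall z (Rxy \wedge Rxz \to \exists w (Ryw \wedge Rzw)).
(a): condition met.
(b): fails — Rww and Rwu but w and u have no common successor.
(c): fails — Rw0w4 and Rw0w0 but w4 and w0 have no common successor.
(d): fails — Ruv and Ruw but v and w have no common successor.
(e): fails — Rtv and Rtt but v and t have no common successor.
Valid on: (a).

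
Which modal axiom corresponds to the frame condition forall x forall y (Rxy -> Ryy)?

A defining formula is □(□ψ → ψ) (the T□ axiom).
Suppose □(□ψ→ψ) is valid. Take Rxy and set V(ψ)={w : Ryw}. Then at y, □ψ holds; since □(□ψ→ψ) at x, □ψ→ψ at y, so ψ at y, i.e. Ryy.

□(□ψ → ψ)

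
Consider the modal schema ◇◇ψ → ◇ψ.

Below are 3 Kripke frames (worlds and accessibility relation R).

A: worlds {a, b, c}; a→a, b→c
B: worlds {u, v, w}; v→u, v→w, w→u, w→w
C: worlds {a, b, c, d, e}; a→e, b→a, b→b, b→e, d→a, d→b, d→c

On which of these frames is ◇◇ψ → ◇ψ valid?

A, B

The schema corresponds to transitivity: ∀x ∀y ∀z (Rxy ∧ Ryz → Rxz).
A: condition met.
B: condition met.
C: fails — Rdb and Rbe but not Rde.
Valid on: A, B.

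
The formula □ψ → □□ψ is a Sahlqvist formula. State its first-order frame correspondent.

This schema is the 4 axiom.
It corresponds to transitivity: ∀x ∀y ∀z (Rxy ∧ Ryz → Rxz).

Transitivity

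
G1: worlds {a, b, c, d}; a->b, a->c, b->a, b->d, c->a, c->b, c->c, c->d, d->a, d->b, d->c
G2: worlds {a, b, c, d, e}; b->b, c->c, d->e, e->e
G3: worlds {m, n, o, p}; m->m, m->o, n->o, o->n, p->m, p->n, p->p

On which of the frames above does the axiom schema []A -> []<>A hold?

G2

Frame correspondent (Sahlqvist): forall x forall z (xRz -> exists w (xRw & zRw)) — i.e. a generalized confluence (Geach) condition.
G1: fails — aRb but no w with aRw and bRw.
G2: condition met.
G3: fails — mRo but no w with mRw and oRw.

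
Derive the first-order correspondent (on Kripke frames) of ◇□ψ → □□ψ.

This is a Sahlqvist (Geach-type) schema ◇^1□^1ψ → □^2◇^0ψ.
Minimal-valuation argument: fix x; take any y with xR^1y and any z with xR^2z. Set V(ψ) to the set of worlds R-reachable from y in exactly 1 step. Then □^1ψ holds at y, so the antecedent holds at x; validity forces ◇^0ψ at z, giving a w with zR^0w and yR^1w.
First-order correspondent: ∀x ∀y ∀z ((xRy ∧ xR²z) → ∃w (yRw ∧ z = w)).

∀x ∀y ∀z ((xRy ∧ xR²z) → ∃w (yRw ∧ z = w))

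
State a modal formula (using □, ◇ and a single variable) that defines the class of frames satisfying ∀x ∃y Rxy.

This is seriality; the standard corresponding axiom is D: □q → ◇q.
Suppose □q→◇q is valid. At any x set V(q)=W. Then □q at x, so ◇q at x, so x has a successor.

□q → ◇q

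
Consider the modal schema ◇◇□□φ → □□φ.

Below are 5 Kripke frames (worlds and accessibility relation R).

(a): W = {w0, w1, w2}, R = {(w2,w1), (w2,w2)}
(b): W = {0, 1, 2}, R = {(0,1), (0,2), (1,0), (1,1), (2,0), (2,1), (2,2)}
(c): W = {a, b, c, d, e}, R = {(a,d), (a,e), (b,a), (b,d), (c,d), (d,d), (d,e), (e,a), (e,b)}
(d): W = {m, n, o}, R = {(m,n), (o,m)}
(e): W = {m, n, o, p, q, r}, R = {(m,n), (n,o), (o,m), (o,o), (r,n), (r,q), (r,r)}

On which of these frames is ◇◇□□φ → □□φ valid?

(b)

Frame correspondent (Sahlqvist): ∀x ∀y ∀z ((xR²y ∧ xR²z) → ∃w (yR²w ∧ z = w)) — i.e. a generalized confluence (Geach) condition.
(a): fails — w2R²w1, w2R²w1 but no w with w1R²w and w1=w.
(b): satisfies the condition.
(c): fails — aR²b, aR²a but no w with bR²w and a=w.
(d): fails — oR²n, oR²n but no w with nR²w and n=w.
(e): fails — nR²m, nR²m but no w with mR²w and m=w.
Valid on: (b).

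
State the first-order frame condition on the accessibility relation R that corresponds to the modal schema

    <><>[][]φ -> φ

forall x forall y (x R^2 y -> exists w (y R^2 w & x = w))

This is a Sahlqvist (Geach-type) schema ◇^2□^2φ → □^0◇^0φ.
First-order correspondent: forall x forall y (x R^2 y -> exists w (y R^2 w & x = w)).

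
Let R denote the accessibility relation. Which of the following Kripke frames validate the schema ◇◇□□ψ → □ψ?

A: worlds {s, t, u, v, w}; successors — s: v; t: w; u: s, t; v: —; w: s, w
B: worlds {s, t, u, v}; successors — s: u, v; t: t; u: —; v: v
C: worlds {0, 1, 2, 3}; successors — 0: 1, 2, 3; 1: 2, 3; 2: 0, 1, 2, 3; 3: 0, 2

The schema corresponds to a generalized confluence (Geach) condition: ∀x ∀y ∀z ((xR²y ∧ xRz) → ∃w (yR²w ∧ z = w)).
A: fails — tR²s, tRw but no w* with sR²w* and w=w*.
B: fails — sR²v, sRu but no w with vR²w and u=w.
C: satisfies the condition.
Valid on: C.

C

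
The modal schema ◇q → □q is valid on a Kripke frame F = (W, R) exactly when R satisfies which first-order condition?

partial functionality: ∀x ∀y ∀z (Rxy ∧ Rxz → y = z)

Suppose ◇q→□q is valid. Take Rxy, Rxz and set V(q)={y}. Then ◇q at x, so □q at x, so q at z, i.e. z=y.
Conversely, any frame satisfying ∀x ∀y ∀z (Rxy ∧ Rxz → y = z) validates the schema.
So the correspondent is partial functionality.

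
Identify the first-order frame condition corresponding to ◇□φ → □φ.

This schema is equivalent to the 5 axiom ◇φ → □◇φ.
Its frame correspondent is the Euclidean property — ∀x ∀y ∀z (Rxy ∧ Rxz → Ryz).

the Euclidean property: ∀x ∀y ∀z (Rxy ∧ Rxz → Ryz)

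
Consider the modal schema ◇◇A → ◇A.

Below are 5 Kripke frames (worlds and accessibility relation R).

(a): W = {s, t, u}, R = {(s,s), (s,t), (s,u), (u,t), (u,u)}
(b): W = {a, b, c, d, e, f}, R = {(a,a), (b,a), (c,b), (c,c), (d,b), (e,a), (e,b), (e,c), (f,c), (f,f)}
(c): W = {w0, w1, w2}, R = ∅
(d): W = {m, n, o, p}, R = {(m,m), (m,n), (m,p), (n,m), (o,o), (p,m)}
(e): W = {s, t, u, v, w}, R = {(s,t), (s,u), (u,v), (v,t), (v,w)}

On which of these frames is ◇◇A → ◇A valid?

Frame correspondent (Sahlqvist): ∀x ∀y ∀z (Rxy ∧ Ryz → Rxz) — i.e. transitivity.
(a): condition met.
(b): fails — Rfc and Rcb but not Rfb.
(c): condition met.
(d): fails — Rpm and Rmn but not Rpn.
(e): fails — Ruv and Rvw but not Ruw.

(a), (c)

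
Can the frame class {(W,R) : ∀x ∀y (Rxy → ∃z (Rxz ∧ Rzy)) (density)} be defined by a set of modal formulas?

Yes — defined by □□r → □r

The condition is density. A defining modal formula is □□r → □r.
Suppose □□r→□r is valid. Take Rxy and set V(r)={w : xR²w}. Then □□r at x, so □r at x, so r at y, i.e. ∃z(Rxz∧Rzy).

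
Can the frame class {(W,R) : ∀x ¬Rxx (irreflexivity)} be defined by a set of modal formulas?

Any modally definable frame class is closed under surjective bounded morphisms.
The 4-cycle (worlds w0,w1,w2,w3 with w0→w1→w2→w3→w0) is irreflexive, and the map sending every world to a single reflexive point • is a surjective bounded morphism (forth: every edge maps to (•,•); back: every world has a successor). So any modal formula valid on the 4-cycle is also valid on the reflexive point, which is not irreflexive.
So no modal formula (or set of formulas) defines exactly the irreflexive frames.

No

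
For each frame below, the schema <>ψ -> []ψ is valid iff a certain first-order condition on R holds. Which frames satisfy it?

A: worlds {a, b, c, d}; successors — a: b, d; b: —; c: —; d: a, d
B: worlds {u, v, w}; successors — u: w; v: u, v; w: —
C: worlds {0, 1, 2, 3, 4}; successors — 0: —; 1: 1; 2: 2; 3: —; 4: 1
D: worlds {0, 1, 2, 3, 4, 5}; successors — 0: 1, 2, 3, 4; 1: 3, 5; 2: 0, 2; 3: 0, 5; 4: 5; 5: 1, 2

Frame correspondent (Sahlqvist): forall x forall y forall z (Rxy & Rxz -> y = z) — i.e. partial functionality.
A: fails — a sees both b and d.
B: fails — v sees both u and v.
C: holds.
D: fails — 0 sees both 1 and 2.
Valid on: C.

C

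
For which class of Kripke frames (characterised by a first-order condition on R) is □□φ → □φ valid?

This schema is the C4 axiom.
Its frame correspondent is density — ∀x ∀y (Rxy → ∃z (Rxz ∧ Rzy)).

density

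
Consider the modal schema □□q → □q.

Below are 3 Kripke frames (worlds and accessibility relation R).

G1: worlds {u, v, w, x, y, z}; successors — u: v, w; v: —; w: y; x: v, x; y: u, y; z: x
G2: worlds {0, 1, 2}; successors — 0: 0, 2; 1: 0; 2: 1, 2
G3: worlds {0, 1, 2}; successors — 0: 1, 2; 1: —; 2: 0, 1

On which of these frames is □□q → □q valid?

This is the axiom for density; its first-order frame correspondent is ∀x ∀y (Rxy → ∃z (Rxz ∧ Rzy)).
G1: fails — Ruv but no t with Rut and Rtv.
G2: condition met.
G3: fails — R20 but no z with R2z and Rz0.
Valid on: G2.

G2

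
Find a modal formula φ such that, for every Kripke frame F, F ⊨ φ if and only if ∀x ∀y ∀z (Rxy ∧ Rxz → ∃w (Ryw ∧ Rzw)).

◇□q → □◇q

This is convergence; the standard corresponding axiom is .2: ◇□q → □◇q.
Suppose ◇□q→□◇q is valid. Take Rxy, Rxz and set V(q)={w : Ryw}. Then □q at y so ◇□q at x, so □◇q at x, so ◇q at z, giving w with Rzw and Ryw.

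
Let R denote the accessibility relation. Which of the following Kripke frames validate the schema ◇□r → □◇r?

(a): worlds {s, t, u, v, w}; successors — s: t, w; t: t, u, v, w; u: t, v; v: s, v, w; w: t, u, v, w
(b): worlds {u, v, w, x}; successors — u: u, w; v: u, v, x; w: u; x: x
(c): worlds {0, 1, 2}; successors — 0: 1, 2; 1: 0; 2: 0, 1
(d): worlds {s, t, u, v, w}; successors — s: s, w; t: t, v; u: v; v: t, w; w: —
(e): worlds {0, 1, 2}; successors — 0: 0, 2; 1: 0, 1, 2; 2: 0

The schema corresponds to convergence: ∀x ∀y ∀z (Rxy ∧ Rxz → ∃w (Ryw ∧ Rzw)).
(a): satisfies the condition.
(b): fails — Rvu and Rvx but u and x have no common successor.
(c): fails — R20 and R21 but 0 and 1 have no common successor.
(d): fails — Rsw and Rsw but w and w have no common successor.
(e): satisfies the condition.

(a), (e)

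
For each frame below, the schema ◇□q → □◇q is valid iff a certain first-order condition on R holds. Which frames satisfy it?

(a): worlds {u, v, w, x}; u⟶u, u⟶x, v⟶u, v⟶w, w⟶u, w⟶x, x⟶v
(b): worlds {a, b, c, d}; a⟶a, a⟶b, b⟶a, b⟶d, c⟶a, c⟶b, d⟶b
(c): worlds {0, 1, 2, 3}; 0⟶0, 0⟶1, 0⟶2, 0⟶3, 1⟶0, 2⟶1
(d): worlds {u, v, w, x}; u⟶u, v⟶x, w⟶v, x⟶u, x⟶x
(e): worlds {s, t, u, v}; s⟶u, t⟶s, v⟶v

(b), (d)

This is the axiom for convergence; its first-order frame correspondent is ∀x ∀y ∀z (Rxy ∧ Rxz → ∃w (Ryw ∧ Rzw)).
(a): fails — Ruu and Rux but u and x have no common successor.
(b): holds.
(c): fails — R00 and R03 but 0 and 3 have no common successor.
(d): holds.
(e): fails — Rsu and Rsu but u and u have no common successor.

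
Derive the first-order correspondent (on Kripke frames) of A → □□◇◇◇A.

This is a Sahlqvist (Geach-type) schema ◇^0□^0A → □^2◇^3A.
Minimal-valuation argument: fix x; take any y with xR^0y and any z with xR^2z. Set V(A) to the set of worlds R-reachable from y in exactly 0 steps. Then □^0A holds at y, so the antecedent holds at x; validity forces ◇^3A at z, giving a w with zR^3w and yR^0w.
First-order correspondent: ∀x ∀z (xR²z → ∃w (x = w ∧ zR³w)).

∀x ∀z (xR²z → ∃w (x = w ∧ zR³w))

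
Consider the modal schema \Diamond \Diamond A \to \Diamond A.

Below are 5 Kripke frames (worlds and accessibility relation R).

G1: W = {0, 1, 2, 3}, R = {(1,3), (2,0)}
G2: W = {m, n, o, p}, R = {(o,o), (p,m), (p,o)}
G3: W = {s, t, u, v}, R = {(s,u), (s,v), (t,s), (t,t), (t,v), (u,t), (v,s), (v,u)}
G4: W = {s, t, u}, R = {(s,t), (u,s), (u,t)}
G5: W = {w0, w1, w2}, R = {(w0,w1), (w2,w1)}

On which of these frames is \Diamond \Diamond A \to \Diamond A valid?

Frame correspondent (Sahlqvist): \forall x \forall y \forall z (Rxy \wedge Ryz \to Rxz) — i.e. transitivity.
G1: ✓.
G2: ✓.
G3: fails — Rtv and Rvu but not Rtu.
G4: ✓.
G5: ✓.
Valid on: G1, G2, G4, G5.

G1, G2, G4, G5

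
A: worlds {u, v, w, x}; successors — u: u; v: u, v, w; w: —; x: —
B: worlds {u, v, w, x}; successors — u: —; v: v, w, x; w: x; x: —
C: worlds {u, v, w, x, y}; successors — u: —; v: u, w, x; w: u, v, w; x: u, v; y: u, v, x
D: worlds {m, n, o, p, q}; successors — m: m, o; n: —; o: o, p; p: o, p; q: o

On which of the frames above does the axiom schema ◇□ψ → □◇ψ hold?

D

The schema corresponds to convergence: ∀x ∀y ∀z (Rxy ∧ Rxz → ∃w (Ryw ∧ Rzw)).
A: fails — Rvu and Rvw but u and w have no common successor.
B: fails — Rvx and Rvx but x and x have no common successor.
C: fails — Rvw and Rvu but w and u have no common successor.
D: condition met.
Valid on: D.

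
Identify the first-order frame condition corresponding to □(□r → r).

shift-reflexivity: ∀x ∀y (Rxy → Ryy)

Suppose □(□r→r) is valid. Take Rxy and set V(r)={w : Ryw}. Then at y, □r holds; since □(□r→r) at x, □r→r at y, so r at y, i.e. Ryy.
The converse is a direct semantic check.
Frame condition: ∀x ∀y (Rxy → Ryy).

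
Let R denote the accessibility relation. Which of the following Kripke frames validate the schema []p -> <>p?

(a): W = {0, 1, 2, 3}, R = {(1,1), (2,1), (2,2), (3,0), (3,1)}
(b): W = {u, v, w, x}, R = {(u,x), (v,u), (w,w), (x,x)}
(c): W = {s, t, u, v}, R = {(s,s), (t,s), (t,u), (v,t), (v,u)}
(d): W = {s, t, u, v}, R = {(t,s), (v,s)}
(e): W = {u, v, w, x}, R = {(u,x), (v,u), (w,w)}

This is the axiom for seriality; its first-order frame correspondent is forall x exists y Rxy.
(a): fails — world 0 has no successor.
(b): condition met.
(c): fails — world u has no successor.
(d): fails — world s has no successor.
(e): fails — world x has no successor.

(b)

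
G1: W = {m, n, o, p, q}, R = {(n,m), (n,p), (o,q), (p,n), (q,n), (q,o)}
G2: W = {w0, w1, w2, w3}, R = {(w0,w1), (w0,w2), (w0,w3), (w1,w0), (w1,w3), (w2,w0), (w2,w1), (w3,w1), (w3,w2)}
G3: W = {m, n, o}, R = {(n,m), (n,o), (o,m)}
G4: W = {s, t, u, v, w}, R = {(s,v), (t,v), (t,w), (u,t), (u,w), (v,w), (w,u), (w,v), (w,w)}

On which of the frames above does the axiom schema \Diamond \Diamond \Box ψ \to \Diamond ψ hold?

Frame correspondent (Sahlqvist): \forall x \forall y (x R^2 y \to \exists w (yRw \wedge xRw)) — i.e. a generalized confluence (Geach) condition.
G1: fails — oR²n but no w with nRw and oRw.
G2: fails — w1R²w3 but no w with w3Rw and w1Rw.
G3: fails — nR²m but no w with mRw and nRw.
G4: ✓.

G4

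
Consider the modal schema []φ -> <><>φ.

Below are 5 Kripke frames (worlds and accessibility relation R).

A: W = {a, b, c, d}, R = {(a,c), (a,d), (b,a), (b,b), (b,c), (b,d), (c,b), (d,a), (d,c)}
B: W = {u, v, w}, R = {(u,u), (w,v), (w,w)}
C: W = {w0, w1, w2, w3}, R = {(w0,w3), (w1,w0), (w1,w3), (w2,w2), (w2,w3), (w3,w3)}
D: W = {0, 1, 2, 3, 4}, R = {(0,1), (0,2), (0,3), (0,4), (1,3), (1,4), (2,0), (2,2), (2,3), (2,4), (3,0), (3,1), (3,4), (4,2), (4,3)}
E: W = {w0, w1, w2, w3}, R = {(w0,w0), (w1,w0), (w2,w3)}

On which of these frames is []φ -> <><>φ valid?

A, C, D

Frame correspondent (Sahlqvist): forall x exists w (xRw & x R^2 w) — i.e. a generalized confluence (Geach) condition.
A: holds.
B: fails — at v but no t with vRt and vR²t.
C: holds.
D: holds.
E: fails — at w2 but no w with w2Rw and w2R²w.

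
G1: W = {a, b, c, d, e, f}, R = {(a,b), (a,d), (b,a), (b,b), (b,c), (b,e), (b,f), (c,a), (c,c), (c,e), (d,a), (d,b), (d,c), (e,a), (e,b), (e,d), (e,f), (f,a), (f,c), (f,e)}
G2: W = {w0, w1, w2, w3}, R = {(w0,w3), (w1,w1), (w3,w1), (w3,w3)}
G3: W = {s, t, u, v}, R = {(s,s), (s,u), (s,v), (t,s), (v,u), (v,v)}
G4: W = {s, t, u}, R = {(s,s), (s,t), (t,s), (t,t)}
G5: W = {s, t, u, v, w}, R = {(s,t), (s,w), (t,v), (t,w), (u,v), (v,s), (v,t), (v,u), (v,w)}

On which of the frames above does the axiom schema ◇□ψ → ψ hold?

G4

Frame correspondent (Sahlqvist): ∀x ∀y (Rxy → Ryx) — i.e. symmetry.
G1: fails — Red but not Rde.
G2: fails — Rw3w1 but not Rw1w3.
G3: fails — Rvu but not Ruv.
G4: satisfies the condition.
G5: fails — Rvw but not Rwv.
Valid on: G4.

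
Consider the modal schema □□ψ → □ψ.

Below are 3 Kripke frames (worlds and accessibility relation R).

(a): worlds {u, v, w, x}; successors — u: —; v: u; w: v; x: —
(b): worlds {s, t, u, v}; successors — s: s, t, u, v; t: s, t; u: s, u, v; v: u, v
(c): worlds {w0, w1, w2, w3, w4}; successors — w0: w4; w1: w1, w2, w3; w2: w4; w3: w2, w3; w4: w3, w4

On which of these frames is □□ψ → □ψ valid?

This is the axiom for density; its first-order frame correspondent is ∀x ∀y (Rxy → ∃z (Rxz ∧ Rzy)).
(a): fails — Rvu but no z with Rvz and Rzu.
(b): ✓.
(c): ✓.
Valid on: (b), (c).

(b), (c)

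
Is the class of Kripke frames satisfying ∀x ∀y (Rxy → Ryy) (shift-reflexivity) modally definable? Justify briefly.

Definable; □(□r → r) defines it

This is a Sahlqvist condition; the T□ axiom □(□r → r) defines it.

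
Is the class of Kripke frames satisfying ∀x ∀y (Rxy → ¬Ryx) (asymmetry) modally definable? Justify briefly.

Any modally definable frame class is closed under surjective bounded morphisms.
The 3-cycle (worlds 0,1,2 with 0→1→2→0) is asymmetric. Mapping every world to a single reflexive point • is a surjective bounded morphism, and the reflexive point is not asymmetric (R•• but asymmetry requires ¬R••).
Hence asymmetry is not modally definable.

Not modally definable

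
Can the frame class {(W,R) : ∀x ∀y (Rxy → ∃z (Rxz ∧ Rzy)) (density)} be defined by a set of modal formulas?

Definable; □□q → □q defines it

This is a Sahlqvist condition; the C4 axiom □□q → □q defines it.
Suppose □□q→□q is valid. Take Rxy and set V(q)={w : xR²w}. Then □□q at x, so □q at x, so q at y, i.e. ∃z(Rxz∧Rzy).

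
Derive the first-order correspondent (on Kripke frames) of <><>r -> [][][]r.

forall x forall y forall z ((x R^2 y & x R^3 z) -> exists w (y = w & z = w))

This is a Sahlqvist (Geach-type) schema ◇^2□^0r → □^3◇^0r.
Minimal-valuation argument: fix x; take any y with xR^2y and any z with xR^3z. Set V(r) to the set of worlds R-reachable from y in exactly 0 steps. Then □^0r holds at y, so the antecedent holds at x; validity forces ◇^0r at z, giving a w with zR^0w and yR^0w.
First-order correspondent: forall x forall y forall z ((x R^2 y & x R^3 z) -> exists w (y = w & z = w)).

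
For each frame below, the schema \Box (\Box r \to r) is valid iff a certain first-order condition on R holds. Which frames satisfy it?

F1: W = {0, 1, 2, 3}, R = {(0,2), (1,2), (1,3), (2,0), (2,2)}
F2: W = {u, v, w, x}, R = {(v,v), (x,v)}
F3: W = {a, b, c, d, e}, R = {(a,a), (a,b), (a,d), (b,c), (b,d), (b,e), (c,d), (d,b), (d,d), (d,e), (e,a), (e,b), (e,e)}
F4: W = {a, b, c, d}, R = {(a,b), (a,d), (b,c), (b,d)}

This is the axiom for shift-reflexivity; its first-order frame correspondent is \forall x \forall y (Rxy \to Ryy).
F1: fails — R20 but not R00.
F2: ✓.
F3: fails — Rbc but not Rcc.
F4: fails — Rad but not Rdd.

F2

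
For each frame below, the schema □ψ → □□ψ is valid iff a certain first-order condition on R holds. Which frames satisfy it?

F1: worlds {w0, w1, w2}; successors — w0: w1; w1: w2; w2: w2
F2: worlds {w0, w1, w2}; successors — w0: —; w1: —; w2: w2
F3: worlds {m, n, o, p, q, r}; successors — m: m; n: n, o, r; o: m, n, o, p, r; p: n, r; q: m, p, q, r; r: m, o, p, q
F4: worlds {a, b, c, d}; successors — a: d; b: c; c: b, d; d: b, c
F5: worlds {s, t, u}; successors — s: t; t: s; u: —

Frame correspondent (Sahlqvist): ∀x ∀y ∀z (Rxy ∧ Ryz → Rxz) — i.e. transitivity.
F1: fails — Rw0w1 and Rw1w2 but not Rw0w2.
F2: ✓.
F3: fails — Rpn and Rno but not Rpo.
F4: fails — Rbc and Rcd but not Rbd.
F5: fails — Rts and Rst but not Rtt.
Valid on: F2.

F2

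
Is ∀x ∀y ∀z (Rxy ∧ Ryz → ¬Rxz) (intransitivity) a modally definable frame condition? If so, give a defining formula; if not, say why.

No — not modally definable

Any modally definable frame class is closed under surjective bounded morphisms.
The 3-cycle (worlds s,t,u with s→t→u→s) is intransitive. Mapping every world to a single reflexive point • is a surjective bounded morphism; the reflexive point is not intransitive (R••∧R•• but R••).
Hence intransitivity is not modally definable.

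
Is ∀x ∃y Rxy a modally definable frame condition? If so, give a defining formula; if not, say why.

The condition is seriality. A defining modal formula is □p → ◇p.
Suppose □p→◇p is valid. At any x set V(p)=W. Then □p at x, so ◇p at x, so x has a successor.

Definable; □p → ◇p defines it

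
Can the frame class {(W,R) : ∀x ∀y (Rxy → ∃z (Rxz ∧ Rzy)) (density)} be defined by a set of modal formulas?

Yes, by □□r → □r

The condition is density. A defining modal formula is □□r → □r.
Suppose □□r→□r is valid. Take Rxy and set V(r)={w : xR²w}. Then □□r at x, so □r at x, so r at y, i.e. ∃z(Rxz∧Rzy).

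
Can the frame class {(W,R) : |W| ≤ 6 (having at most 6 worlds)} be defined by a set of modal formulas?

Not definable by any modal formula

Modal frame validity is preserved under disjoint unions.
Any modal formula valid on each of 7 disjoint one-world frames is valid on their disjoint union (validity is preserved under disjoint unions). Each one-world frame has |W|=1≤6, but the union has |W|=7.
Hence having at most 6 worlds is not modally definable.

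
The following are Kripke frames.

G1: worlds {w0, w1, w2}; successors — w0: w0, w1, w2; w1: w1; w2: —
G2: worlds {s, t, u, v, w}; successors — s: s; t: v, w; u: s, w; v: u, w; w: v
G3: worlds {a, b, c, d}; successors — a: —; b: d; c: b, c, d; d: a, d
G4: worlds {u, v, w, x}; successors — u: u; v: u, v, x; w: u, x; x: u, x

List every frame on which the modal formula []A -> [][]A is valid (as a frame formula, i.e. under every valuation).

This is the axiom for transitivity; its first-order frame correspondent is forall x forall y forall z (Rxy & Ryz -> Rxz).
G1: ✓.
G2: fails — Rtv and Rvu but not Rtu.
G3: fails — Rcd and Rda but not Rca.
G4: ✓.

G1, G4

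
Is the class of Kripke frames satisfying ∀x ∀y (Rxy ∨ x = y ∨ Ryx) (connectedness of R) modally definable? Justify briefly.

Not definable by any modal formula

Modal frame validity is preserved under disjoint unions.
Take 3 disjoint single-world reflexive frames: each is trivially connected, but their disjoint union has 3 worlds with no edge between distinct components, so it is not connected.
Hence connectedness of R is not modally definable.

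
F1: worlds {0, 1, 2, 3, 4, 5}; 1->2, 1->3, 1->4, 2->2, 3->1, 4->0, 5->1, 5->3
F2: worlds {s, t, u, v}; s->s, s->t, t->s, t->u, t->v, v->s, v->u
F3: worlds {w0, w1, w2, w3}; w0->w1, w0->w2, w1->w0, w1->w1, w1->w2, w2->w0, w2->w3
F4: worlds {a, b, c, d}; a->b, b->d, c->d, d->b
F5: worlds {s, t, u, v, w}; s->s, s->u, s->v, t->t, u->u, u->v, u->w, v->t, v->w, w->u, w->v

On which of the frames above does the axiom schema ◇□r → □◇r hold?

Frame correspondent (Sahlqvist): ∀x ∀y ∀z (Rxy ∧ Rxz → ∃w (Ryw ∧ Rzw)) — i.e. convergence.
F1: fails — R12 and R14 but 2 and 4 have no common successor.
F2: fails — Rtv and Rtu but v and u have no common successor.
F3: fails — Rw1w2 and Rw1w0 but w2 and w0 have no common successor.
F4: condition met.
F5: fails — Rsv and Rss but v and s have no common successor.
Valid on: F4.

F4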